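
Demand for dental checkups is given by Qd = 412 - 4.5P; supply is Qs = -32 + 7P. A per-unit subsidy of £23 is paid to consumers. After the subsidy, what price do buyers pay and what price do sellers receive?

Pre-subsidy: 412 - 4.5P = -32 + 7P gives P* = 888/23, Q* = 5480/23.
With the rebate, buyers effectively pay Pb = Ps − 23, where Ps is the price sellers receive.
Demand in terms of Ps becomes Qd = 412 − 4.5(Ps − 23) = 515.5 - 4.5Ps. Setting this equal to supply: 515.5 - 4.5Ps = -32 + 7Ps, so Ps = 1095/23.
Buyers pay Pb = 1095/23 − 23 = 566/23; Q' = -32 + 7·(1095/23) = 6929/23.

Buyers pay 566/23; sellers receive 1095/23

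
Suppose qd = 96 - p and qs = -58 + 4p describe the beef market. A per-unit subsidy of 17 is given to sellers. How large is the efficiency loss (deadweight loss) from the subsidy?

Deadweight loss = 115.6

Pre-subsidy: 96 - p = -58 + 4p gives p* = 30.8, q* = 65.2.
With the subsidy, sellers receive ps = pb + 17 for each unit, where pb is the price buyers pay.
Supply in terms of pb becomes qs = -58 + 4(pb + 17) = 10 + 4pb. Setting this equal to demand: 96 - pb = 10 + 4pb, so pb = 17.2.
Sellers receive ps = 17.2 + 17 = 34.2; q' = 96 − 1·17.2 = 78.8.
The subsidy expands output by 78.8 − 65.2 = 13.6 past the efficient level; on those units the gap between marginal cost and willingness to pay runs from 0 up to 17.
DWL = ½ × 17 × 13.6 = 115.6.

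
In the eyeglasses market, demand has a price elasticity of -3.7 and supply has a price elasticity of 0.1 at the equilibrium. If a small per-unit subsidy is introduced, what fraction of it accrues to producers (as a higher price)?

Producer share = 37/38

For a small subsidy around the equilibrium, the benefit split depends on the relative slopes, which at a point are proportional to the elasticities.
Buyer share = εs/(εs + |εd|) = 0.1/(0.1 + 3.7) = 1/38; seller share = |εd|/(εs + |εd|) = 37/38.
So producers capture 37/38 of the subsidy.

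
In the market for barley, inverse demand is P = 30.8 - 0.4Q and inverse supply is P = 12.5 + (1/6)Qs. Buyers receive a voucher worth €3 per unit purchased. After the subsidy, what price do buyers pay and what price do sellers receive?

Buyers pay 268/17; sellers receive 319/17

Pre-subsidy: 30.8 - 0.4Q = 12.5 + (1/6)Q gives Q* = 549/17 and P* = 304/17.
With the rebate, buyers effectively pay Pb = Ps − 3, where Ps is the price sellers receive.
On the curves, Pb = 30.8 - 0.4Q and Ps = 12.5 + (1/6)Q; the wedge Ps − Pb = 3 gives 12.5 + (1/6)Q − (30.8 - 0.4Q) = 3, so Q' = 639/17.
Then Pb = 30.8 − 0.4·(639/17) = 268/17 and Ps = 12.5 + (1/6)·(639/17) = 319/17.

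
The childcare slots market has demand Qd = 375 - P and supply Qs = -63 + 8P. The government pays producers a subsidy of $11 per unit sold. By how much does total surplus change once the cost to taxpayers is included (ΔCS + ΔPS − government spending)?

Net change in total surplus = -484/9

Pre-subsidy: 375 - P = -63 + 8P gives P* = 146/3, Q* = 979/3.
With the subsidy, sellers receive Ps = Pb + 11 for each unit, where Pb is the price buyers pay.
Supply in terms of Pb becomes Qs = -63 + 8(Pb + 11) = 25 + 8Pb. Setting this equal to demand: 375 - Pb = 25 + 8Pb, so Pb = 350/9.
Sellers receive Ps = 350/9 + 11 = 449/9; Q' = 375 − 1·(350/9) = 3025/9.
ΔCS = ½(979/3 + 3025/9)(146/3 − 350/9) = 262328/81; ΔPS = ½(979/3 + 3025/9)(449/9 − 146/3) = 32791/81.
Government spending = 11 × 3025/9 = 33275/9.
Net change = 262328/81 + 32791/81 − 33275/9 = -484/9. The loss equals the DWL triangle ½·11·88/9.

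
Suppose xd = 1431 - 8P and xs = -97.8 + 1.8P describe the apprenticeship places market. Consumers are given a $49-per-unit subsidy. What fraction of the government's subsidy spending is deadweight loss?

Pre-subsidy: 1431 - 8P = -97.8 + 1.8P gives P* = 156, x* = 183.
With the rebate, buyers effectively pay Pb = Ps − 49, where Ps is the price sellers receive.
Demand in terms of Ps becomes xd = 1431 − 8(Ps − 49) = 1823 - 8Ps. Setting this equal to supply: 1823 - 8Ps = -97.8 + 1.8Ps, so Ps = 196.
Buyers pay Pb = 196 − 49 = 147; x' = -97.8 + 1.8·196 = 255.
ΔCS = ½(183 + 255)(156 − 147) = 1971; ΔPS = ½(183 + 255)(196 − 156) = 8760.
Government spending = 49 × 255 = 12495.
DWL = ½ × 49 × (255 − 183) = 1764; fraction = 1764 / 12495 = 12/85.

DWL / government spending = 12/85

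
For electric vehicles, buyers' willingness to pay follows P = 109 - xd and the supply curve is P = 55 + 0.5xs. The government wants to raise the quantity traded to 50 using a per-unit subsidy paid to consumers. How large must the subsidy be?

Required subsidy s = 21 per unit

At x = 50, from the demand curve buyers pay Pb = 109 − 1·50 = 59; from the supply curve sellers need Ps = 55 + 0.5·50 = 80.
The subsidy must fill the gap: s = Ps − Pb = 80 − 59 = 21.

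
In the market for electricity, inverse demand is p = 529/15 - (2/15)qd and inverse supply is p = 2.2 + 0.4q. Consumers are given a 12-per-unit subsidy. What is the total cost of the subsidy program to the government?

Government cost = 1014

Pre-subsidy: 529/15 - (2/15)q = 2.2 + 0.4q gives q* = 62 and p* = 27.
With the rebate, buyers effectively pay pb = ps − 12, where ps is the price sellers receive.
On the curves, pb = 529/15 - (2/15)q and ps = 2.2 + 0.4q; the wedge ps − pb = 12 gives 2.2 + 0.4q − (529/15 - (2/15)q) = 12, so q' = 84.5.
Then pb = 529/15 − (2/15)·84.5 = 24 and ps = 2.2 + 0.4·84.5 = 36.
Government outlay = subsidy × quantity = 12 × 84.5 = 1014.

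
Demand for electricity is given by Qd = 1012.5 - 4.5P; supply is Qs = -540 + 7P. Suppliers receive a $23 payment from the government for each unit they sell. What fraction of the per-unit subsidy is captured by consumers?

Consumer share = 14/23

Pre-subsidy: 1012.5 - 4.5P = -540 + 7P gives P* = 135, Q* = 405.
With the subsidy, sellers receive Ps = Pb + 23 for each unit, where Pb is the price buyers pay.
Supply in terms of Pb becomes Qs = -540 + 7(Pb + 23) = -379 + 7Pb. Setting this equal to demand: 1012.5 - 4.5Pb = -379 + 7Pb, so Pb = 121.
Sellers receive Ps = 121 + 23 = 144; Q' = 1012.5 − 4.5·121 = 468.
Buyers' price falls by P* − Pb = 135 − 121 = 14; sellers' price rises by Ps − P* = 144 − 135 = 9.
So consumers capture 14/23 = 14/23 of each unit of subsidy.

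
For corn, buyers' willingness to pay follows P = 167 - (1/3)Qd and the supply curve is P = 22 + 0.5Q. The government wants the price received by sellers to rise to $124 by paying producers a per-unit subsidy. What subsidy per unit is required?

Required subsidy s = $25 per unit

At a seller price of 124, quantity supplied is -44 + 2·124 = 204.
Buyers absorb 204 only when they pay Pb = 167 − (1/3)·204 = 99.
s = Ps − Pb = 124 − 99 = 25.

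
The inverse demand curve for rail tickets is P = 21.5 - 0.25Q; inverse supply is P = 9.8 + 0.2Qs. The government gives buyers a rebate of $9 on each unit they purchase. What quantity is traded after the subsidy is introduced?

Pre-subsidy: 21.5 - 0.25Q = 9.8 + 0.2Q gives Q* = 26 and P* = 15.
With the rebate, buyers effectively pay Pb = Ps − 9, where Ps is the price sellers receive.
On the curves, Pb = 21.5 - 0.25Q and Ps = 9.8 + 0.2Q; the wedge Ps − Pb = 9 gives 9.8 + 0.2Q − (21.5 - 0.25Q) = 9, so Q' = 46.
Then Pb = 21.5 − 0.25·46 = 10 and Ps = 9.8 + 0.2·46 = 19.

Q' = 46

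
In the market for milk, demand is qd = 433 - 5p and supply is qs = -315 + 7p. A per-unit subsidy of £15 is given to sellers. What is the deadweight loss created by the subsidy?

Pre-subsidy: 433 - 5p = -315 + 7p gives p* = 187/3, q* = 364/3.
With the subsidy, sellers receive ps = pb + 15 for each unit, where pb is the price buyers pay.
Supply in terms of pb becomes qs = -315 + 7(pb + 15) = -210 + 7pb. Setting this equal to demand: 433 - 5pb = -210 + 7pb, so pb = 643/12.
Sellers receive ps = 643/12 + 15 = 823/12; q' = 433 − 5·(643/12) = 1981/12.
The subsidy expands output by 1981/12 − 364/3 = 43.75 past the efficient level; on those units the gap between marginal cost and willingness to pay runs from 0 up to 15.
DWL = ½ × 15 × 43.75 = 328.125.

Deadweight loss = £328.125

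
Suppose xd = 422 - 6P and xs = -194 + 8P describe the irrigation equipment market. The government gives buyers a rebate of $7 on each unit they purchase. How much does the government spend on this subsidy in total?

Pre-subsidy: 422 - 6P = -194 + 8P gives P* = 44, x* = 158.
With the rebate, buyers effectively pay Pb = Ps − 7, where Ps is the price sellers receive.
Demand in terms of Ps becomes xd = 422 − 6(Ps − 7) = 464 - 6Ps. Setting this equal to supply: 464 - 6Ps = -194 + 8Ps, so Ps = 47.
Buyers pay Pb = 47 − 7 = 40; x' = -194 + 8·47 = 182.
Government outlay = subsidy × quantity = 7 × 182 = 1274.

Government cost = $1274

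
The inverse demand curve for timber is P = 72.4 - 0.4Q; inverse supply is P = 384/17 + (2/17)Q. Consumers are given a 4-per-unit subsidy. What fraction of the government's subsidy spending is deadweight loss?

Pre-subsidy: 72.4 - 0.4Q = 384/17 + (2/17)Q gives Q* = 2117/22 and P* = 373/11.
With the rebate, buyers effectively pay Pb = Ps − 4, where Ps is the price sellers receive.
On the curves, Pb = 72.4 - 0.4Q and Ps = 384/17 + (2/17)Q; the wedge Ps − Pb = 4 gives 384/17 + (2/17)Q − (72.4 - 0.4Q) = 4, so Q' = 2287/22.
Then Pb = 72.4 − 0.4·(2287/22) = 339/11 and Ps = 384/17 + (2/17)·(2287/22) = 383/11.
ΔCS = ½(2117/22 + 2287/22)(373/11 − 339/11) = 37434/121; ΔPS = ½(2117/22 + 2287/22)(383/11 − 373/11) = 11010/121.
Government spending = 4 × 2287/22 = 4574/11.
DWL = ½ × 4 × (2287/22 − 2117/22) = 170/11; fraction = (170/11) / (4574/11) = 85/2287.

DWL / government spending = 85/2287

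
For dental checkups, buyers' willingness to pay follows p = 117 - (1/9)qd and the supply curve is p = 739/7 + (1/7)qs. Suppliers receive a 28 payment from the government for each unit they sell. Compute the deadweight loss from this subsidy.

Deadweight loss = 1543.5

Pre-subsidy: 117 - (1/9)q = 739/7 + (1/7)q gives q* = 45 and p* = 112.
With the subsidy, sellers receive ps = pb + 28 for each unit, where pb is the price buyers pay.
On the curves, pb = 117 - (1/9)q and ps = 739/7 + (1/7)q; the wedge ps − pb = 28 gives 739/7 + (1/7)q − (117 - (1/9)q) = 28, so q' = 155.25.
Then pb = 117 − (1/9)·155.25 = 99.75 and ps = 739/7 + (1/7)·155.25 = 127.75.
The subsidy expands output by 155.25 − 45 = 110.25 past the efficient level; on those units the gap between marginal cost and willingness to pay runs from 0 up to 28.
DWL = ½ × 28 × 110.25 = 1543.5.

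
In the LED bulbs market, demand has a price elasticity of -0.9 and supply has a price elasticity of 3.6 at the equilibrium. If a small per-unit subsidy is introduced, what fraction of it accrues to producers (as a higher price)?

Producer share = 0.2

For a small subsidy around the equilibrium, the benefit split depends on the relative slopes, which at a point are proportional to the elasticities.
Buyer share = εs/(εs + |εd|) = 3.6/(3.6 + 0.9) = 0.8; seller share = |εd|/(εs + |εd|) = 0.2.
So producers capture 0.2 of the subsidy.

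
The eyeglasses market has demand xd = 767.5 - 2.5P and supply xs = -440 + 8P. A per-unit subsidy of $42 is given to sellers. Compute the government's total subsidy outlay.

Pre-subsidy: 767.5 - 2.5P = -440 + 8P gives P* = 115, x* = 480.
With the subsidy, sellers receive Ps = Pb + 42 for each unit, where Pb is the price buyers pay.
Supply in terms of Pb becomes xs = -440 + 8(Pb + 42) = -104 + 8Pb. Setting this equal to demand: 767.5 - 2.5Pb = -104 + 8Pb, so Pb = 83.
Sellers receive Ps = 83 + 42 = 125; x' = 767.5 − 2.5·83 = 560.
Government outlay = subsidy × quantity = 42 × 560 = 23520.

Government cost = $23520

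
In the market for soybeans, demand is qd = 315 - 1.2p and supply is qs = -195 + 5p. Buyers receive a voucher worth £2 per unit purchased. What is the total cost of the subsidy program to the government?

Government cost = 13530/31

Pre-subsidy: 315 - 1.2p = -195 + 5p gives p* = 2550/31, q* = 6705/31.
With the rebate, buyers effectively pay pb = ps − 2, where ps is the price sellers receive.
Demand in terms of ps becomes qd = 315 − 1.2(ps − 2) = 317.4 - 1.2ps. Setting this equal to supply: 317.4 - 1.2ps = -195 + 5ps, so ps = 2562/31.
Buyers pay pb = 2562/31 − 2 = 2500/31; q' = -195 + 5·(2562/31) = 6765/31.
Government outlay = subsidy × quantity = 2 × 6765/31 = 13530/31.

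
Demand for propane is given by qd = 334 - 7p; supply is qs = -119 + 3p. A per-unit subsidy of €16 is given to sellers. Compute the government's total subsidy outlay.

Pre-subsidy: 334 - 7p = -119 + 3p gives p* = 45.3, q* = 16.9.
With the subsidy, sellers receive ps = pb + 16 for each unit, where pb is the price buyers pay.
Supply in terms of pb becomes qs = -119 + 3(pb + 16) = -71 + 3pb. Setting this equal to demand: 334 - 7pb = -71 + 3pb, so pb = 40.5.
Sellers receive ps = 40.5 + 16 = 56.5; q' = 334 − 7·40.5 = 50.5.
Government outlay = subsidy × quantity = 16 × 50.5 = 808.

Government cost = €808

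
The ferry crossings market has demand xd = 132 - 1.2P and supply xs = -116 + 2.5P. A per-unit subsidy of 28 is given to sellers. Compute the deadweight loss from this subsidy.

Deadweight loss = 11760/37

Pre-subsidy: 132 - 1.2P = -116 + 2.5P gives P* = 2480/37, x* = 1908/37.
With the subsidy, sellers receive Ps = Pb + 28 for each unit, where Pb is the price buyers pay.
Supply in terms of Pb becomes xs = -116 + 2.5(Pb + 28) = -46 + 2.5Pb. Setting this equal to demand: 132 - 1.2Pb = -46 + 2.5Pb, so Pb = 1780/37.
Sellers receive Ps = 1780/37 + 28 = 2816/37; x' = 132 − 1.2·(1780/37) = 2748/37.
The subsidy expands output by 2748/37 − 1908/37 = 840/37 past the efficient level; on those units the gap between marginal cost and willingness to pay runs from 0 up to 28.
DWL = ½ × 28 × 840/37 = 11760/37.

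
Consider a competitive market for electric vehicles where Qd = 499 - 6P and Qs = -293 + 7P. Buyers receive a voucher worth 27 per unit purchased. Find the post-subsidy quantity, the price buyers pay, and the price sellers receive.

Pre-subsidy: 499 - 6P = -293 + 7P gives P* = 792/13, Q* = 1735/13.
With the rebate, buyers effectively pay Pb = Ps − 27, where Ps is the price sellers receive.
Demand in terms of Ps becomes Qd = 499 − 6(Ps − 27) = 661 - 6Ps. Setting this equal to supply: 661 - 6Ps = -293 + 7Ps, so Ps = 954/13.
Buyers pay Pb = 954/13 − 27 = 603/13; Q' = -293 + 7·(954/13) = 2869/13.

Q' = 2869/13; buyers pay 603/13; sellers receive 954/13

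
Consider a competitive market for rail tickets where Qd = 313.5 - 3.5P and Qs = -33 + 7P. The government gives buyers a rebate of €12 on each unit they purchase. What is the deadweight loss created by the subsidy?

Deadweight loss = €168

Pre-subsidy: 313.5 - 3.5P = -33 + 7P gives P* = 33, Q* = 198.
With the rebate, buyers effectively pay Pb = Ps − 12, where Ps is the price sellers receive.
Demand in terms of Ps becomes Qd = 313.5 − 3.5(Ps − 12) = 355.5 - 3.5Ps. Setting this equal to supply: 355.5 - 3.5Ps = -33 + 7Ps, so Ps = 37.
Buyers pay Pb = 37 − 12 = 25; Q' = -33 + 7·37 = 226.
The subsidy expands output by 226 − 198 = 28 past the efficient level; on those units the gap between marginal cost and willingness to pay runs from 0 up to 12.
DWL = ½ × 12 × 28 = 168.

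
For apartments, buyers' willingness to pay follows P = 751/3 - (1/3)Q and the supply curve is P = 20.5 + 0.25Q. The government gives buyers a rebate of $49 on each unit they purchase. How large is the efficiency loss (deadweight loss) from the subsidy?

Deadweight loss = $2058

Pre-subsidy: 751/3 - (1/3)Q = 20.5 + 0.25Q gives Q* = 394 and P* = 119.
With the rebate, buyers effectively pay Pb = Ps − 49, where Ps is the price sellers receive.
On the curves, Pb = 751/3 - (1/3)Q and Ps = 20.5 + 0.25Q; the wedge Ps − Pb = 49 gives 20.5 + 0.25Q − (751/3 - (1/3)Q) = 49, so Q' = 478.
Then Pb = 751/3 − (1/3)·478 = 91 and Ps = 20.5 + 0.25·478 = 140.
The subsidy expands output by 478 − 394 = 84 past the efficient level; on those units the gap between marginal cost and willingness to pay runs from 0 up to 49.
DWL = ½ × 49 × 84 = 2058.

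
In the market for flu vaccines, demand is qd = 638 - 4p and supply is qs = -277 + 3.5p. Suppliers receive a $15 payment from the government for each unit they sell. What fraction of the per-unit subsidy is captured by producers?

Producer share = 8/15

Pre-subsidy: 638 - 4p = -277 + 3.5p gives p* = 122, q* = 150.
With the subsidy, sellers receive ps = pb + 15 for each unit, where pb is the price buyers pay.
Supply in terms of pb becomes qs = -277 + 3.5(pb + 15) = -224.5 + 3.5pb. Setting this equal to demand: 638 - 4pb = -224.5 + 3.5pb, so pb = 115.
Sellers receive ps = 115 + 15 = 130; q' = 638 − 4·115 = 178.
Buyers' price falls by p* − pb = 122 − 115 = 7; sellers' price rises by ps − p* = 130 − 122 = 8.
So producers capture 8/15 = 8/15 of each unit of subsidy.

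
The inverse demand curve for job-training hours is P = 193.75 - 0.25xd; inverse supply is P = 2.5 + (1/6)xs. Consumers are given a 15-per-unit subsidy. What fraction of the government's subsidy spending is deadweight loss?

DWL / government spending = 2/55

Pre-subsidy: 193.75 - 0.25x = 2.5 + (1/6)x gives x* = 459 and P* = 79.
With the rebate, buyers effectively pay Pb = Ps − 15, where Ps is the price sellers receive.
On the curves, Pb = 193.75 - 0.25x and Ps = 2.5 + (1/6)x; the wedge Ps − Pb = 15 gives 2.5 + (1/6)x − (193.75 - 0.25x) = 15, so x' = 495.
Then Pb = 193.75 − 0.25·495 = 70 and Ps = 2.5 + (1/6)·495 = 85.
ΔCS = ½(459 + 495)(79 − 70) = 4293; ΔPS = ½(459 + 495)(85 − 79) = 2862.
Government spending = 15 × 495 = 7425.
DWL = ½ × 15 × (495 − 459) = 270; fraction = 270 / 7425 = 2/55.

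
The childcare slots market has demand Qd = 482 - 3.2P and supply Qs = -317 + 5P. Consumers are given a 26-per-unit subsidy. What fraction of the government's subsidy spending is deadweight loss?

Pre-subsidy: 482 - 3.2P = -317 + 5P gives P* = 3995/41, Q* = 6978/41.
With the rebate, buyers effectively pay Pb = Ps − 26, where Ps is the price sellers receive.
Demand in terms of Ps becomes Qd = 482 − 3.2(Ps − 26) = 565.2 - 3.2Ps. Setting this equal to supply: 565.2 - 3.2Ps = -317 + 5Ps, so Ps = 4411/41.
Buyers pay Pb = 4411/41 − 26 = 3345/41; Q' = -317 + 5·(4411/41) = 9058/41.
ΔCS = ½(6978/41 + 9058/41)(3995/41 − 3345/41) = 5211700/1681; ΔPS = ½(6978/41 + 9058/41)(4411/41 − 3995/41) = 3335488/1681.
Government spending = 26 × 9058/41 = 235508/41.
DWL = ½ × 26 × (9058/41 − 6978/41) = 27040/41; fraction = (27040/41) / (235508/41) = 520/4529.

DWL / government spending = 520/4529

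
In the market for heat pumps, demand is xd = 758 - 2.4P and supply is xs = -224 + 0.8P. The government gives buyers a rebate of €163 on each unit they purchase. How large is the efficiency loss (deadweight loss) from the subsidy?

Deadweight loss = €7970.7

Pre-subsidy: 758 - 2.4P = -224 + 0.8P gives P* = 306.875, x* = 21.5.
With the rebate, buyers effectively pay Pb = Ps − 163, where Ps is the price sellers receive.
Demand in terms of Ps becomes xd = 758 − 2.4(Ps − 163) = 1149.2 - 2.4Ps. Setting this equal to supply: 1149.2 - 2.4Ps = -224 + 0.8Ps, so Ps = 429.125.
Buyers pay Pb = 429.125 − 163 = 266.125; x' = -224 + 0.8·429.125 = 119.3.
The subsidy expands output by 119.3 − 21.5 = 97.8 past the efficient level; on those units the gap between marginal cost and willingness to pay runs from 0 up to 163.
DWL = ½ × 163 × 97.8 = 7970.7.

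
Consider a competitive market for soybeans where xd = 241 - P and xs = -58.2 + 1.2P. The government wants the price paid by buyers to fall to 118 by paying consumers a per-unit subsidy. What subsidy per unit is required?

Required subsidy s = 33 per unit

At a buyer price of 118, quantity demanded is 241 − 1·118 = 123.
Sellers supply 123 only when they receive Ps with -58.2 + 1.2·Ps = 123, i.e. Ps = 151.
s = Ps − Pb = 151 − 118 = 33.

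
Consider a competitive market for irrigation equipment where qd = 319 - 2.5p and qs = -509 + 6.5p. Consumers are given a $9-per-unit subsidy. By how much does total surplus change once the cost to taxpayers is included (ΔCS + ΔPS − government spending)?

Pre-subsidy: 319 - 2.5p = -509 + 6.5p gives p* = 92, q* = 89.
With the rebate, buyers effectively pay pb = ps − 9, where ps is the price sellers receive.
Demand in terms of ps becomes qd = 319 − 2.5(ps − 9) = 341.5 - 2.5ps. Setting this equal to supply: 341.5 - 2.5ps = -509 + 6.5ps, so ps = 94.5.
Buyers pay pb = 94.5 − 9 = 85.5; q' = -509 + 6.5·94.5 = 105.25.
ΔCS = ½(89 + 105.25)(92 − 85.5) = 631.3125; ΔPS = ½(89 + 105.25)(94.5 − 92) = 242.8125.
Government spending = 9 × 105.25 = 947.25.
Net change = 631.3125 + 242.8125 − 947.25 = -73.125. The loss equals the DWL triangle ½·9·16.25.

Net change in total surplus = -$73.125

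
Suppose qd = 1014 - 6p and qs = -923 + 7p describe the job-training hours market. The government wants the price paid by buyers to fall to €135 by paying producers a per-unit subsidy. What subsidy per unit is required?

At a buyer price of 135, quantity demanded is 1014 − 6·135 = 204.
Sellers supply 204 only when they receive ps with -923 + 7·ps = 204, i.e. ps = 161.
s = ps − pb = 161 − 135 = 26.

Required subsidy s = €26 per unit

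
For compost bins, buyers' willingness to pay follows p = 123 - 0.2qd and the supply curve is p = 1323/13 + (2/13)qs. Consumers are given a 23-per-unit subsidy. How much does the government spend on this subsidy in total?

Pre-subsidy: 123 - 0.2q = 1323/13 + (2/13)q gives q* = 60 and p* = 111.
With the rebate, buyers effectively pay pb = ps − 23, where ps is the price sellers receive.
On the curves, pb = 123 - 0.2q and ps = 1323/13 + (2/13)q; the wedge ps − pb = 23 gives 1323/13 + (2/13)q − (123 - 0.2q) = 23, so q' = 125.
Then pb = 123 − 0.2·125 = 98 and ps = 1323/13 + (2/13)·125 = 121.
Government outlay = subsidy × quantity = 23 × 125 = 2875.

Government cost = 2875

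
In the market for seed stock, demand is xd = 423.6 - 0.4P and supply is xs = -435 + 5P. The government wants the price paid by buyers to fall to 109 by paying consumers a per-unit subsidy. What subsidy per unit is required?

Required subsidy s = 54 per unit

At a buyer price of 109, quantity demanded is 423.6 − 0.4·109 = 380.
Sellers supply 380 only when they receive Ps with -435 + 5·Ps = 380, i.e. Ps = 163.
s = Ps − Pb = 163 − 109 = 54.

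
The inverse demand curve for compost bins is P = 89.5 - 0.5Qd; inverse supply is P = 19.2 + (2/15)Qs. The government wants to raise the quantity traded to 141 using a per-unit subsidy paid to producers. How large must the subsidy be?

At Q = 141, from the demand curve buyers pay Pb = 89.5 − 0.5·141 = 19; from the supply curve sellers need Ps = 19.2 + (2/15)·141 = 38.
The subsidy must fill the gap: s = Ps − Pb = 38 − 19 = 19.

Required subsidy s = 19 per unit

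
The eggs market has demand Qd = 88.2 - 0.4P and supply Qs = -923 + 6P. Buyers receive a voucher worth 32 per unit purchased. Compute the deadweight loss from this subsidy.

Pre-subsidy: 88.2 - 0.4P = -923 + 6P gives P* = 158, Q* = 25.
With the rebate, buyers effectively pay Pb = Ps − 32, where Ps is the price sellers receive.
Demand in terms of Ps becomes Qd = 88.2 − 0.4(Ps − 32) = 101 - 0.4Ps. Setting this equal to supply: 101 - 0.4Ps = -923 + 6Ps, so Ps = 160.
Buyers pay Pb = 160 − 32 = 128; Q' = -923 + 6·160 = 37.
The subsidy expands output by 37 − 25 = 12 past the efficient level; on those units the gap between marginal cost and willingness to pay runs from 0 up to 32.
DWL = ½ × 32 × 12 = 192.

Deadweight loss = 192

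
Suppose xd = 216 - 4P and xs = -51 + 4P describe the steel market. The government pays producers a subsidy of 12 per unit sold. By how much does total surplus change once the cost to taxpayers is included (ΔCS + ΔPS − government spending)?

Net change in total surplus = -144

Pre-subsidy: 216 - 4P = -51 + 4P gives P* = 33.375, x* = 82.5.
With the subsidy, sellers receive Ps = Pb + 12 for each unit, where Pb is the price buyers pay.
Supply in terms of Pb becomes xs = -51 + 4(Pb + 12) = -3 + 4Pb. Setting this equal to demand: 216 - 4Pb = -3 + 4Pb, so Pb = 27.375.
Sellers receive Ps = 27.375 + 12 = 39.375; x' = 216 − 4·27.375 = 106.5.
ΔCS = ½(82.5 + 106.5)(33.375 − 27.375) = 567; ΔPS = ½(82.5 + 106.5)(39.375 − 33.375) = 567.
Government spending = 12 × 106.5 = 1278.
Net change = 567 + 567 − 1278 = -144. The loss equals the DWL triangle ½·12·24.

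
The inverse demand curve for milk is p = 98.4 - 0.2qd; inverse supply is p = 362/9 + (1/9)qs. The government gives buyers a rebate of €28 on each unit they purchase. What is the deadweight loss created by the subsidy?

Deadweight loss = €1260

Pre-subsidy: 98.4 - 0.2q = 362/9 + (1/9)q gives q* = 187 and p* = 61.
With the rebate, buyers effectively pay pb = ps − 28, where ps is the price sellers receive.
On the curves, pb = 98.4 - 0.2q and ps = 362/9 + (1/9)q; the wedge ps − pb = 28 gives 362/9 + (1/9)q − (98.4 - 0.2q) = 28, so q' = 277.
Then pb = 98.4 − 0.2·277 = 43 and ps = 362/9 + (1/9)·277 = 71.
The subsidy expands output by 277 − 187 = 90 past the efficient level; on those units the gap between marginal cost and willingness to pay runs from 0 up to 28.
DWL = ½ × 28 × 90 = 1260.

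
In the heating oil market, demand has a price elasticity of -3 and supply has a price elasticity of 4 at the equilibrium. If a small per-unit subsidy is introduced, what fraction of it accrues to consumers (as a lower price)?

Consumer share = 4/7

For a small subsidy around the equilibrium, the benefit split depends on the relative slopes, which at a point are proportional to the elasticities.
Buyer share = εs/(εs + |εd|) = 4/(4 + 3) = 4/7; seller share = |εd|/(εs + |εd|) = 3/7.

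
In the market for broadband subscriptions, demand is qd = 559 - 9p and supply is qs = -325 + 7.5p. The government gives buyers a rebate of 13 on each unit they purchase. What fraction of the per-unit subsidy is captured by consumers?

Consumer share = 5/11

Pre-subsidy: 559 - 9p = -325 + 7.5p gives p* = 1768/33, q* = 845/11.
With the rebate, buyers effectively pay pb = ps − 13, where ps is the price sellers receive.
Demand in terms of ps becomes qd = 559 − 9(ps − 13) = 676 - 9ps. Setting this equal to supply: 676 - 9ps = -325 + 7.5ps, so ps = 182/3.
Buyers pay pb = 182/3 − 13 = 143/3; q' = -325 + 7.5·(182/3) = 130.
Buyers' price falls by p* − pb = 1768/33 − 143/3 = 65/11; sellers' price rises by ps − p* = 182/3 − 1768/33 = 78/11.
So consumers capture (65/11)/13 = 5/11 of each unit of subsidy.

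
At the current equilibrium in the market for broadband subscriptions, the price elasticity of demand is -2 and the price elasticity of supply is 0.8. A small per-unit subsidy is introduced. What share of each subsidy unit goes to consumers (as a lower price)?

Consumer share = 2/7

For a small subsidy around the equilibrium, the benefit split depends on the relative slopes, which at a point are proportional to the elasticities.
Buyer share = εs/(εs + |εd|) = 0.8/(0.8 + 2) = 2/7; seller share = |εd|/(εs + |εd|) = 5/7.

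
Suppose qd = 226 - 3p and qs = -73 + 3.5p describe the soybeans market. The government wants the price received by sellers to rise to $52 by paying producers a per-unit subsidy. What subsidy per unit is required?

Required subsidy s = $13 per unit

At a seller price of 52, quantity supplied is -73 + 3.5·52 = 109.
Buyers absorb 109 only when they pay pb with 226 − 3·pb = 109, i.e. pb = 39.
s = ps − pb = 52 − 39 = 13.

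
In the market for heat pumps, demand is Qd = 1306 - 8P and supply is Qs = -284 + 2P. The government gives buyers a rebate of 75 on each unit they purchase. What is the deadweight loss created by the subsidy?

Pre-subsidy: 1306 - 8P = -284 + 2P gives P* = 159, Q* = 34.
With the rebate, buyers effectively pay Pb = Ps − 75, where Ps is the price sellers receive.
Demand in terms of Ps becomes Qd = 1306 − 8(Ps − 75) = 1906 - 8Ps. Setting this equal to supply: 1906 - 8Ps = -284 + 2Ps, so Ps = 219.
Buyers pay Pb = 219 − 75 = 144; Q' = -284 + 2·219 = 154.
The subsidy expands output by 154 − 34 = 120 past the efficient level; on those units the gap between marginal cost and willingness to pay runs from 0 up to 75.
DWL = ½ × 75 × 120 = 4500.

Deadweight loss = 4500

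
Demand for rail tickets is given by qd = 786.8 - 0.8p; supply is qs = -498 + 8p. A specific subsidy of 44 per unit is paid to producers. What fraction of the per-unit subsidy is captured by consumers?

Pre-subsidy: 786.8 - 0.8p = -498 + 8p gives p* = 146, q* = 670.
With the subsidy, sellers receive ps = pb + 44 for each unit, where pb is the price buyers pay.
Supply in terms of pb becomes qs = -498 + 8(pb + 44) = -146 + 8pb. Setting this equal to demand: 786.8 - 0.8pb = -146 + 8pb, so pb = 106.
Sellers receive ps = 106 + 44 = 150; q' = 786.8 − 0.8·106 = 702.
Buyers' price falls by p* − pb = 146 − 106 = 40; sellers' price rises by ps − p* = 150 − 146 = 4.
So consumers capture 40/44 = 10/11 of each unit of subsidy.

Consumer share = 10/11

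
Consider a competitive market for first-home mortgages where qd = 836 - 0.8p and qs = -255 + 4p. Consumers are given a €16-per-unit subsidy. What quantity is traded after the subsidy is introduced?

Pre-subsidy: 836 - 0.8p = -255 + 4p gives p* = 5455/24, q* = 3925/6.
With the rebate, buyers effectively pay pb = ps − 16, where ps is the price sellers receive.
Demand in terms of ps becomes qd = 836 − 0.8(ps − 16) = 848.8 - 0.8ps. Setting this equal to supply: 848.8 - 0.8ps = -255 + 4ps, so ps = 5519/24.
Buyers pay pb = 5519/24 − 16 = 5135/24; q' = -255 + 4·(5519/24) = 3989/6.

q' = 3989/6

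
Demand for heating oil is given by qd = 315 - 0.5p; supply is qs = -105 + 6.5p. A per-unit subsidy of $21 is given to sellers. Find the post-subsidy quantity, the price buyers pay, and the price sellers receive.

q' = 294.75; buyers pay $40.5; sellers receive $61.5

Pre-subsidy: 315 - 0.5p = -105 + 6.5p gives p* = 60, q* = 285.
With the subsidy, sellers receive ps = pb + 21 for each unit, where pb is the price buyers pay.
Supply in terms of pb becomes qs = -105 + 6.5(pb + 21) = 31.5 + 6.5pb. Setting this equal to demand: 315 - 0.5pb = 31.5 + 6.5pb, so pb = 40.5.
Sellers receive ps = 40.5 + 21 = 61.5; q' = 315 − 0.5·40.5 = 294.75.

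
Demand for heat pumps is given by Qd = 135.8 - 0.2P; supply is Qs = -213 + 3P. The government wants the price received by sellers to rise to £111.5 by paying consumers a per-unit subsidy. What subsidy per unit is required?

Required subsidy s = £40 per unit

At a seller price of 111.5, quantity supplied is -213 + 3·111.5 = 121.5.
Buyers absorb 121.5 only when they pay Pb with 135.8 − 0.2·Pb = 121.5, i.e. Pb = 71.5.
s = Ps − Pb = 111.5 − 71.5 = 40.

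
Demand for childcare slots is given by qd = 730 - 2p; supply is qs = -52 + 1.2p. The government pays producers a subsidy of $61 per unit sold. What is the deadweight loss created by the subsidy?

Deadweight loss = $1395.375

Pre-subsidy: 730 - 2p = -52 + 1.2p gives p* = 244.375, q* = 241.25.
With the subsidy, sellers receive ps = pb + 61 for each unit, where pb is the price buyers pay.
Supply in terms of pb becomes qs = -52 + 1.2(pb + 61) = 21.2 + 1.2pb. Setting this equal to demand: 730 - 2pb = 21.2 + 1.2pb, so pb = 221.5.
Sellers receive ps = 221.5 + 61 = 282.5; q' = 730 − 2·221.5 = 287.
The subsidy expands output by 287 − 241.25 = 45.75 past the efficient level; on those units the gap between marginal cost and willingness to pay runs from 0 up to 61.
DWL = ½ × 61 × 45.75 = 1395.375.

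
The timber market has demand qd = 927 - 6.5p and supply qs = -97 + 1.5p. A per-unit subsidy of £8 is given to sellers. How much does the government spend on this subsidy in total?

Pre-subsidy: 927 - 6.5p = -97 + 1.5p gives p* = 128, q* = 95.
With the subsidy, sellers receive ps = pb + 8 for each unit, where pb is the price buyers pay.
Supply in terms of pb becomes qs = -97 + 1.5(pb + 8) = -85 + 1.5pb. Setting this equal to demand: 927 - 6.5pb = -85 + 1.5pb, so pb = 126.5.
Sellers receive ps = 126.5 + 8 = 134.5; q' = 927 − 6.5·126.5 = 104.75.
Government outlay = subsidy × quantity = 8 × 104.75 = 838.

Government cost = £838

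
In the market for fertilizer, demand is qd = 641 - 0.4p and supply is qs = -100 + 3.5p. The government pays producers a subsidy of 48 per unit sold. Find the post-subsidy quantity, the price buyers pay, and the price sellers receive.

Pre-subsidy: 641 - 0.4p = -100 + 3.5p gives p* = 190, q* = 565.
With the subsidy, sellers receive ps = pb + 48 for each unit, where pb is the price buyers pay.
Supply in terms of pb becomes qs = -100 + 3.5(pb + 48) = 68 + 3.5pb. Setting this equal to demand: 641 - 0.4pb = 68 + 3.5pb, so pb = 1910/13.
Sellers receive ps = 1910/13 + 48 = 2534/13; q' = 641 − 0.4·(1910/13) = 7569/13.

q' = 7569/13; buyers pay 1910/13; sellers receive 2534/13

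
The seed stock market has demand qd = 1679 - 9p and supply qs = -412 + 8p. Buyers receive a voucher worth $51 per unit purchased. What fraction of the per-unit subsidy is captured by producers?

Pre-subsidy: 1679 - 9p = -412 + 8p gives p* = 123, q* = 572.
With the rebate, buyers effectively pay pb = ps − 51, where ps is the price sellers receive.
Demand in terms of ps becomes qd = 1679 − 9(ps − 51) = 2138 - 9ps. Setting this equal to supply: 2138 - 9ps = -412 + 8ps, so ps = 150.
Buyers pay pb = 150 − 51 = 99; q' = -412 + 8·150 = 788.
Buyers' price falls by p* − pb = 123 − 99 = 24; sellers' price rises by ps − p* = 150 − 123 = 27.
So producers capture 27/51 = 9/17 of each unit of subsidy.

Producer share = 9/17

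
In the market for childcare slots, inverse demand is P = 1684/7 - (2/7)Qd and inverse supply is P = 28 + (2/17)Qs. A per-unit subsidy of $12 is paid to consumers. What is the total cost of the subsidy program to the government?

Pre-subsidy: 1684/7 - (2/7)Q = 28 + (2/17)Q gives Q* = 527 and P* = 90.
With the rebate, buyers effectively pay Pb = Ps − 12, where Ps is the price sellers receive.
On the curves, Pb = 1684/7 - (2/7)Q and Ps = 28 + (2/17)Q; the wedge Ps − Pb = 12 gives 28 + (2/17)Q − (1684/7 - (2/7)Q) = 12, so Q' = 556.75.
Then Pb = 1684/7 − (2/7)·556.75 = 81.5 and Ps = 28 + (2/17)·556.75 = 93.5.
Government outlay = subsidy × quantity = 12 × 556.75 = 6681.

Government cost = $6681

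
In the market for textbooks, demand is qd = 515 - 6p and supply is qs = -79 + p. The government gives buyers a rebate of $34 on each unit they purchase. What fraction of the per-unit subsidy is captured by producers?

Producer share = 6/7

Pre-subsidy: 515 - 6p = -79 + p gives p* = 594/7, q* = 41/7.
With the rebate, buyers effectively pay pb = ps − 34, where ps is the price sellers receive.
Demand in terms of ps becomes qd = 515 − 6(ps − 34) = 719 - 6ps. Setting this equal to supply: 719 - 6ps = -79 + ps, so ps = 114.
Buyers pay pb = 114 − 34 = 80; q' = -79 + 1·114 = 35.
Buyers' price falls by p* − pb = 594/7 − 80 = 34/7; sellers' price rises by ps − p* = 114 − 594/7 = 204/7.
So producers capture (204/7)/34 = 6/7 of each unit of subsidy.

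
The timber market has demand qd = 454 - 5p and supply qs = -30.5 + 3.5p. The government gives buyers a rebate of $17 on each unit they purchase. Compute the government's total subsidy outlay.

Pre-subsidy: 454 - 5p = -30.5 + 3.5p gives p* = 57, q* = 169.
With the rebate, buyers effectively pay pb = ps − 17, where ps is the price sellers receive.
Demand in terms of ps becomes qd = 454 − 5(ps − 17) = 539 - 5ps. Setting this equal to supply: 539 - 5ps = -30.5 + 3.5ps, so ps = 67.
Buyers pay pb = 67 − 17 = 50; q' = -30.5 + 3.5·67 = 204.
Government outlay = subsidy × quantity = 17 × 204 = 3468.

Government cost = $3468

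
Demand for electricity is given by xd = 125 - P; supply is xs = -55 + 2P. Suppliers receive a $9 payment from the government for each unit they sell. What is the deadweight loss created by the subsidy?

Deadweight loss = $27

Pre-subsidy: 125 - P = -55 + 2P gives P* = 60, x* = 65.
With the subsidy, sellers receive Ps = Pb + 9 for each unit, where Pb is the price buyers pay.
Supply in terms of Pb becomes xs = -55 + 2(Pb + 9) = -37 + 2Pb. Setting this equal to demand: 125 - Pb = -37 + 2Pb, so Pb = 54.
Sellers receive Ps = 54 + 9 = 63; x' = 125 − 1·54 = 71.
The subsidy expands output by 71 − 65 = 6 past the efficient level; on those units the gap between marginal cost and willingness to pay runs from 0 up to 9.
DWL = ½ × 9 × 6 = 27.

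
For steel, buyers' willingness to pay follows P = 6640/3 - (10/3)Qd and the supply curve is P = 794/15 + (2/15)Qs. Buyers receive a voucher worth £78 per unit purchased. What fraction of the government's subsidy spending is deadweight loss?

Pre-subsidy: 6640/3 - (10/3)Q = 794/15 + (2/15)Q gives Q* = 16203/26 and P* = 5305/39.
With the rebate, buyers effectively pay Pb = Ps − 78, where Ps is the price sellers receive.
On the curves, Pb = 6640/3 - (10/3)Q and Ps = 794/15 + (2/15)Q; the wedge Ps − Pb = 78 gives 794/15 + (2/15)Q − (6640/3 - (10/3)Q) = 78, so Q' = 8394/13.
Then Pb = 6640/3 − (10/3)·(8394/13) = 2380/39 and Ps = 794/15 + (2/15)·(8394/13) = 5422/39.
ΔCS = ½(16203/26 + 8394/13)(5305/39 − 2380/39) = 2474325/52; ΔPS = ½(16203/26 + 8394/13)(5422/39 − 5305/39) = 98973/52.
Government spending = 78 × 8394/13 = 50364.
DWL = ½ × 78 × (8394/13 − 16203/26) = 877.5; fraction = 877.5 / 50364 = 195/11192.

DWL / government spending = 195/11192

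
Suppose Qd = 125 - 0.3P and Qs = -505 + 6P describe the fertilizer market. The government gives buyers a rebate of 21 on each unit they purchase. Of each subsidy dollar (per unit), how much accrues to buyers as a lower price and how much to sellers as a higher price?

Pre-subsidy: 125 - 0.3P = -505 + 6P gives P* = 100, Q* = 95.
With the rebate, buyers effectively pay Pb = Ps − 21, where Ps is the price sellers receive.
Demand in terms of Ps becomes Qd = 125 − 0.3(Ps − 21) = 131.3 - 0.3Ps. Setting this equal to supply: 131.3 - 0.3Ps = -505 + 6Ps, so Ps = 101.
Buyers pay Pb = 101 − 21 = 80; Q' = -505 + 6·101 = 101.
Buyers' price falls by P* − Pb = 100 − 80 = 20; sellers' price rises by Ps − P* = 101 − 100 = 1.

Buyers gain 20 per unit; sellers gain 1 per unit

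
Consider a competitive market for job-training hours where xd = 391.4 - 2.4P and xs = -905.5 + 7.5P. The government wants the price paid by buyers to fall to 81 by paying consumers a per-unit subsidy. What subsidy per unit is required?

At a buyer price of 81, quantity demanded is 391.4 − 2.4·81 = 197.
Sellers supply 197 only when they receive Ps with -905.5 + 7.5·Ps = 197, i.e. Ps = 147.
s = Ps − Pb = 147 − 81 = 66.

Required subsidy s = 66 per unit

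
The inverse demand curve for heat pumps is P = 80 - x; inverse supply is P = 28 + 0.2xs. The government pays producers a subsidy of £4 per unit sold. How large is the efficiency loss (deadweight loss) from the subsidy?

Deadweight loss = 20/3

Pre-subsidy: 80 - x = 28 + 0.2x gives x* = 130/3 and P* = 110/3.
With the subsidy, sellers receive Ps = Pb + 4 for each unit, where Pb is the price buyers pay.
On the curves, Pb = 80 - x and Ps = 28 + 0.2x; the wedge Ps − Pb = 4 gives 28 + 0.2x − (80 - x) = 4, so x' = 140/3.
Then Pb = 80 − 1·(140/3) = 100/3 and Ps = 28 + 0.2·(140/3) = 112/3.
The subsidy expands output by 140/3 − 130/3 = 10/3 past the efficient level; on those units the gap between marginal cost and willingness to pay runs from 0 up to 4.
DWL = ½ × 4 × 10/3 = 20/3.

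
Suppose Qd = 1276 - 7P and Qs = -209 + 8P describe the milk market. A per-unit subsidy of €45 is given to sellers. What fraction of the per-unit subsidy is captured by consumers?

Pre-subsidy: 1276 - 7P = -209 + 8P gives P* = 99, Q* = 583.
With the subsidy, sellers receive Ps = Pb + 45 for each unit, where Pb is the price buyers pay.
Supply in terms of Pb becomes Qs = -209 + 8(Pb + 45) = 151 + 8Pb. Setting this equal to demand: 1276 - 7Pb = 151 + 8Pb, so Pb = 75.
Sellers receive Ps = 75 + 45 = 120; Q' = 1276 − 7·75 = 751.
Buyers' price falls by P* − Pb = 99 − 75 = 24; sellers' price rises by Ps − P* = 120 − 99 = 21.
So consumers capture 24/45 = 8/15 of each unit of subsidy.

Consumer share = 8/15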